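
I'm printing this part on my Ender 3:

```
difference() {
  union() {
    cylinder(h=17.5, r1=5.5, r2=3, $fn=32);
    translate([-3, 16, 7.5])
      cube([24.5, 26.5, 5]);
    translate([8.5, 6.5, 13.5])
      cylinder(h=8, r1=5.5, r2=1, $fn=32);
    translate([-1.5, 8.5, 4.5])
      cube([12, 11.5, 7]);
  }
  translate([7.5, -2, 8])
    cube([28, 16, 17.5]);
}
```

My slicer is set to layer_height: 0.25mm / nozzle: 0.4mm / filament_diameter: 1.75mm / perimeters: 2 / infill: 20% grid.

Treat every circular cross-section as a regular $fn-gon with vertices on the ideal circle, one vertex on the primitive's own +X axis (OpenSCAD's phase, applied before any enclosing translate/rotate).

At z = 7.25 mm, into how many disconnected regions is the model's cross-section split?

At z = 7.25 mm: the cone (r1=5.5→r2=3) has section circumradius 4.464 here — a regular 32-gon; the cube at (-3, 16) is absent (z outside [7.5, 12.5]); the cone at (8.5, 6.5) is absent (z outside [13.5, 21.5]); the cube at (-1.5, 8.5) (footprint 12×11.5) is included at this height; Combining (union): the 2 present regions are separate (no shared area or edge), so areas and boundary lengths simply add and each stays a separate island — 2 connected regions; the cube at (7.5, -2) is not intersected at this z (z outside [8, 25.5]); Subtracting the remaining from the first: none of the subtracted shapes is present at this height, so the result so far is unchanged — 2 connected regions. The result has 2 disconnected regions.

2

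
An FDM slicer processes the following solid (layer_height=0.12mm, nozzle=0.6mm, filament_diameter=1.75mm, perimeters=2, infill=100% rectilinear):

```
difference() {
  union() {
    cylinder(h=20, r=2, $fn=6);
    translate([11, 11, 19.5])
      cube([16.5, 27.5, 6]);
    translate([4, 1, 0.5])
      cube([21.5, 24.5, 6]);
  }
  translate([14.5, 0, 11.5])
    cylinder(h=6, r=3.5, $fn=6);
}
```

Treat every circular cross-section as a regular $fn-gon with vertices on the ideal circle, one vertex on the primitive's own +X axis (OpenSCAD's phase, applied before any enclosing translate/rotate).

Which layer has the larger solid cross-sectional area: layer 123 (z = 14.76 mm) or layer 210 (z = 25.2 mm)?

Layer 123 (z = 14.76): the cylinder: section is a regular 6-gon, circumradius r=2 (area = (6/2)·2.000²·sin(360°/6) = 10.39 mm²); the cube at (11, 11) is absent (z outside [19.5, 25.5]); the cube at (4, 1) does not reach this height (z outside [0.5, 6.5]); Merging all regions: only the r=2 cylinder is present, so the union is just that shape — area = 10.39 mm²; the cylinder at (14.5, 0): section is a regular 6-gon, circumradius r=3.5 (area = (6/2)·3.500²·sin(360°/6) = 31.83 mm²); Subtracting the remaining from the first: starting from that combined region (10.39 mm²), the r=3.5 cylinder at (14.5, 0) misses the remaining region (no effect) — area = 10.39 mm². So its area = 10.39 mm². Layer 210 (z = 25.2): the cylinder is not intersected at this z (z outside [0, 20]); the cube at (11, 11) is present — its section is the full 16.5×27.5 rectangle (area 453.75 mm²); the cube at (4, 1) does not reach this height (z outside [0.5, 6.5]); Combining (union): only the 16.5×27.5 cube at (11, 11) is present, so the union is just that shape — area = 453.75 mm²; the cylinder at (14.5, 0) does not reach this height (z outside [11.5, 17.5]); Taking the first minus the rest: none of the subtracted shapes is present at this height, so that combined region is unchanged — area = 453.75 mm². So its area = 453.75 mm². Layer 210 is larger (453.75 vs 10.39 mm²).

layer 210 (z = 25.2 mm)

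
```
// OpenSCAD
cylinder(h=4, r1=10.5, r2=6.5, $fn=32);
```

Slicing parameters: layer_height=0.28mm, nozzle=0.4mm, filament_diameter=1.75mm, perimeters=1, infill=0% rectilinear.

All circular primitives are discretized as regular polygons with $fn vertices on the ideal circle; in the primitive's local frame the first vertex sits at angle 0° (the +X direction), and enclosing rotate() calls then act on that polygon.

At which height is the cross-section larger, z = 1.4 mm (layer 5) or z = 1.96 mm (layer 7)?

Layer 5 (z = 1.4): the cone contributes a regular 32-gon of circumradius 9.100 (interpolated between r1=10.5 and r2=6.5 at t=0.350) (area = (32/2)·9.100²·sin(360°/32) = 258.49 mm²). So its area = 258.49 mm². Layer 7 (z = 1.96): the cone (r1=10.5→r2=6.5) has section circumradius 8.540 here — a regular 32-gon (area = (32/2)·8.540²·sin(360°/32) = 227.65 mm²). So its area = 227.65 mm². Layer 5 is larger (258.49 vs 227.65 mm²).

layer 5 (z = 1.4 mm)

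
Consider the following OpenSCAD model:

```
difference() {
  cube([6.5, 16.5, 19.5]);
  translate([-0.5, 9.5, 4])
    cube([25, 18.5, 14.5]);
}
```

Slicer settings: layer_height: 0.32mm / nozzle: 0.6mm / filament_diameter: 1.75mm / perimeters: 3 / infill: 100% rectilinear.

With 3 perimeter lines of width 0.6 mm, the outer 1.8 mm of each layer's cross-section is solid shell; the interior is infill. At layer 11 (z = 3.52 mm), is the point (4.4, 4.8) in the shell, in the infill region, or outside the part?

infill

At z = 3.52 mm: the cube (footprint 6.5×16.5) is included at this height; the cube at (-0.5, 9.5) is absent (z outside [4, 18.5]); After the difference (first − rest): none of the subtracted shapes is present at this height, so the 6.5×16.5 cube is unchanged — 1 connected region. Overall, the cross-section is a single solid region. The nearest boundary edge runs (6.50, 0.00)→(6.50, 16.50); distance from the point to it = 2.10 mm. The point is inside the cross-section and 2.10 mm from the nearest boundary — more than the 1.8 mm shell width (3 × 0.6), so it's in the infill interior.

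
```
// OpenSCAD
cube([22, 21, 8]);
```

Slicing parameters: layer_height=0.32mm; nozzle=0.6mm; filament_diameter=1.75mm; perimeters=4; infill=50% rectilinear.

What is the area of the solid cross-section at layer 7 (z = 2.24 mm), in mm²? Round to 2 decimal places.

462.00 mm²

At z = 2.24 mm: the cube (footprint 22×21) is included at this height (area 462.00 mm²). Overall, the cross-section is a single solid region. Net area = 462.00 mm².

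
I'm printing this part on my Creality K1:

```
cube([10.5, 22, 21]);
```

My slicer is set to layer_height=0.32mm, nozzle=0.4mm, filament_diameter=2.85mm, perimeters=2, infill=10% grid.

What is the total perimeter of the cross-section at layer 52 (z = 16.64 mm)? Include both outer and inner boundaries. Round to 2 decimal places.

At z = 16.64 mm: the cube (footprint 10.5×22) is included at this height (perimeter 65.00 mm). Overall, the cross-section is a single solid region. Total boundary length (outer) = 65.00 mm.

65.00 mm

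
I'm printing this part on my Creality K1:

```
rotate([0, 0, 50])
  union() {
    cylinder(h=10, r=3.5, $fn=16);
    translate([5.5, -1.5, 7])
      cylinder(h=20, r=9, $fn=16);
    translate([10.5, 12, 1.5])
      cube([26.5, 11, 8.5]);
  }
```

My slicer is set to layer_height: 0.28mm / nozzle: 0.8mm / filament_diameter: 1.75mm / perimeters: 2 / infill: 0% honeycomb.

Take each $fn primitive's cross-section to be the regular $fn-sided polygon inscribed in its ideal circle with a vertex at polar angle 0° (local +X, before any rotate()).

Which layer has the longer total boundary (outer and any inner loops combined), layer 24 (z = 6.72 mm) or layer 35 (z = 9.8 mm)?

layer 35 (z = 9.8 mm)

Layer 24 (z = 6.72): the r=3.5 cylinder contributes a regular 16-gon of circumradius 3.5 (perimeter = 2·16·3.500·sin(180°/16) = 21.85 mm); the cylinder at (5.5, -1.5) is absent (z outside [7, 27]); the cube at (10.5, 12) (footprint 26.5×11) is included at this height (perimeter 75.00 mm); Combining (union): the 2 present regions are separate (no shared area or edge), so areas and boundary lengths simply add and each stays a separate island — boundary = 96.85 mm; (rotated 50° about Z; rotation is an isometry so areas/perimeters/island counts are preserved). So its perimeter = 96.85 mm. Layer 35 (z = 9.8): the r=3.5 cylinder contributes a regular 16-gon of circumradius 3.5 (perimeter = 2·16·3.500·sin(180°/16) = 21.85 mm); the r=9 cylinder at (5.5, -1.5) contributes a regular 16-gon of circumradius 9 (perimeter = 2·16·9.000·sin(180°/16) = 56.19 mm); the cube at (10.5, 12) is present — its section is the full 26.5×11 rectangle (perimeter 75.00 mm); Combining (union): the regions partially overlap (shared area 36.89 mm²), so the edge portions inside another operand are dropped and the merged outline is re-measured after clipping — boundary = 131.31 mm; (whole slice rotated 50° about Z — lengths, areas and connectivity unchanged). So its perimeter = 131.31 mm. Layer 35 is larger (131.31 vs 96.85 mm).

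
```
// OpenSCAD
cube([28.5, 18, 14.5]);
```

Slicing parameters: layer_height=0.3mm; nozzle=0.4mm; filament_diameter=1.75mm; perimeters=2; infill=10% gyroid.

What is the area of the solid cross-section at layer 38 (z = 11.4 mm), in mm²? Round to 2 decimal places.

513.00 mm²

At z = 11.4 mm: the 28.5×18 cube contributes its full rectangle (area 513.00 mm²). Overall, the cross-section is a single solid region. Net area = 513.00 mm².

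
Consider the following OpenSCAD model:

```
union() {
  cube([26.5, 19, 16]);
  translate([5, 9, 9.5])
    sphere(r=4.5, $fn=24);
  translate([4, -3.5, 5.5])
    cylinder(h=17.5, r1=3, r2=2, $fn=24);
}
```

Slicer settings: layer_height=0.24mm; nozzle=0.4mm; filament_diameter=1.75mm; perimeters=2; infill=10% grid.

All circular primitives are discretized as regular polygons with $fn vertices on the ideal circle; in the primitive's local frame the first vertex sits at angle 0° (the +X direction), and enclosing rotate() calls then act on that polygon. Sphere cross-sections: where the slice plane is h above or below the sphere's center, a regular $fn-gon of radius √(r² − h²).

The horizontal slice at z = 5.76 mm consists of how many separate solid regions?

At z = 5.76 mm: the cube is present — its section is the full 26.5×19 rectangle; the r=4.5 sphere at (5, 9) contributes a regular 24-gon of circumradius √(4.5²−3.74²) = 2.502; the cone at (4, -3.5) (r1=3→r2=2) has section circumradius 2.985 here — a regular 24-gon; Taking the union: the regions partially overlap (shared area 19.45 mm²), so overlapping operands fuse into one piece — 2 connected regions. The result has 2 disconnected regions.

2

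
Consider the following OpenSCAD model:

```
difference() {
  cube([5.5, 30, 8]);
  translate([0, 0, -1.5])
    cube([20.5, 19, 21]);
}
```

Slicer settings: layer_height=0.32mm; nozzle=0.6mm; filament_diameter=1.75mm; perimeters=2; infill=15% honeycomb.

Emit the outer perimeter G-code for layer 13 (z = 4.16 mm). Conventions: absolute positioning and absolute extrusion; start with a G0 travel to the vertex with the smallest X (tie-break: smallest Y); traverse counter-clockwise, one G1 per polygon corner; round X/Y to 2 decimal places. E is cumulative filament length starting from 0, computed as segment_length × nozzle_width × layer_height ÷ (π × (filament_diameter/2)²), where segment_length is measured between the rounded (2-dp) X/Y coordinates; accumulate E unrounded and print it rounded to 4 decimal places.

At z = 4.16 mm: the cube (footprint 5.5×30) is included at this height; the 20.5×19 cube contributes its full rectangle; Subtracting the remaining from the first: starting from the 5.5×30 cube, the 20.5×19 cube partially overlaps it — only the 104.50 mm² overlap (of its 389.50 mm²) is removed, clipping the outline — 1 connected region. The outline is a single polygon with 4 vertices. Extrusion per mm of travel: 0.6 × 0.32 / (π × 0.875²) = 0.079824. Accumulating E over each segment gives final E = 2.6342.

G0 X0.00 Y19.00 Z4.16
G1 X5.50 Y19.00 E0.4390
G1 X5.50 Y30.00 E1.3171
G1 X0.00 Y30.00 E1.7561
G1 X0.00 Y19.00 E2.6342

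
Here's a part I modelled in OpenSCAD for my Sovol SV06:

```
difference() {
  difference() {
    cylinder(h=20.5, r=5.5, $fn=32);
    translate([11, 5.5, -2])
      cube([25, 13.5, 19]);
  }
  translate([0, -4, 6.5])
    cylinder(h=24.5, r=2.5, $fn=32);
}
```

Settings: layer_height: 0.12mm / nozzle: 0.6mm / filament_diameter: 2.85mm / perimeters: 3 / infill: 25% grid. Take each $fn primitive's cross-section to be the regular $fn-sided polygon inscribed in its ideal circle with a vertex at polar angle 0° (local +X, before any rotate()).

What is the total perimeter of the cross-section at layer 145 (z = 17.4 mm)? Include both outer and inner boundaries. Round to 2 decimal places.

At z = 17.4 mm: the r=5.5 cylinder gives a regular 32-gon of circumradius 5.5 (constant along its height) (perimeter = 2·32·5.500·sin(180°/32) = 34.50 mm); the cube at (11, 5.5) is absent (z outside [-2, 17]); After the difference (first − rest): none of the subtracted shapes is present at this height, so the r=5.5 cylinder is unchanged — boundary = 34.50 mm; the r=2.5 cylinder at (0, -4) gives a regular 32-gon of circumradius 2.5 (constant along its height) (perimeter = 2·32·2.500·sin(180°/32) = 15.68 mm); Taking the first minus the rest: starting from the result so far, the r=2.5 cylinder at (0, -4) partially overlaps it — only the 16.06 mm² overlap (of its 19.51 mm²) is removed, clipping the outline — boundary = 39.60 mm. Overall, the cross-section is a single solid region. Total boundary length (outer) = 39.60 mm.

39.60 mm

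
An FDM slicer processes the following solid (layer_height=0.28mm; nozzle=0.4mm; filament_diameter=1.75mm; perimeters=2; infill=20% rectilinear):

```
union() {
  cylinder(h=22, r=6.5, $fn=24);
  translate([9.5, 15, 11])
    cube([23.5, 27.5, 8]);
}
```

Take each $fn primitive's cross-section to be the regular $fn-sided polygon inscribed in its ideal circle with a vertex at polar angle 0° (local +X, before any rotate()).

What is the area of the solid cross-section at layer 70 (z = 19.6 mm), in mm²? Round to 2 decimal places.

At z = 19.6 mm: the cylinder: section is a regular 24-gon, circumradius r=6.5 (area = (24/2)·6.500²·sin(360°/24) = 131.22 mm²); the cube at (9.5, 15) is absent (z outside [11, 19]); Merging all regions: only the r=6.5 cylinder is present, so the union is just that shape — area = 131.22 mm². Overall, the cross-section is a single solid region. Net area = 131.22 mm².

131.22 mm²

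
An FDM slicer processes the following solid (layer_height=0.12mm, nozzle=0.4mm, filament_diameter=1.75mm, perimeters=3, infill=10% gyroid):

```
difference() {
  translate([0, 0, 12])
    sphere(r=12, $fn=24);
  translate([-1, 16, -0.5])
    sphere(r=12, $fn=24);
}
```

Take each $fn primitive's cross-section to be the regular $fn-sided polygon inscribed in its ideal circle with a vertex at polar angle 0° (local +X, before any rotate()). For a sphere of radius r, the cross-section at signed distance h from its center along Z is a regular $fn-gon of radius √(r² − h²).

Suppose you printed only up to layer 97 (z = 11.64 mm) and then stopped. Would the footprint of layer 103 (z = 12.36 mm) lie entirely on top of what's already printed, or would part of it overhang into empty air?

entirely on top

Compare the two slices. At z = 11.64: the sphere: section is a regular 24-gon, circumradius = √(r²−h²) = √(12²−0.36²) = 11.995 (area = (24/2)·11.995²·sin(360°/24) = 446.84 mm²); the sphere at (-1, 16) is absent (|z−center|=12.140 > r=12); Taking the first minus the rest: none of the subtracted shapes is present at this height, so the r=12 sphere is unchanged — area = 446.84 mm². At z = 12.36: the r=12 sphere contributes a regular 24-gon of circumradius √(12²−0.36²) = 11.995 (area = (24/2)·11.995²·sin(360°/24) = 446.84 mm²); the sphere at (-1, 16) is not intersected at this z (|z−center|=12.860 > r=12); Subtracting the remaining from the first: none of the subtracted shapes is present at this height, so the r=12 sphere is unchanged — area = 446.84 mm². Checking containment: the cross-section at z = 12.36 is a subset of the cross-section at z = 11.64.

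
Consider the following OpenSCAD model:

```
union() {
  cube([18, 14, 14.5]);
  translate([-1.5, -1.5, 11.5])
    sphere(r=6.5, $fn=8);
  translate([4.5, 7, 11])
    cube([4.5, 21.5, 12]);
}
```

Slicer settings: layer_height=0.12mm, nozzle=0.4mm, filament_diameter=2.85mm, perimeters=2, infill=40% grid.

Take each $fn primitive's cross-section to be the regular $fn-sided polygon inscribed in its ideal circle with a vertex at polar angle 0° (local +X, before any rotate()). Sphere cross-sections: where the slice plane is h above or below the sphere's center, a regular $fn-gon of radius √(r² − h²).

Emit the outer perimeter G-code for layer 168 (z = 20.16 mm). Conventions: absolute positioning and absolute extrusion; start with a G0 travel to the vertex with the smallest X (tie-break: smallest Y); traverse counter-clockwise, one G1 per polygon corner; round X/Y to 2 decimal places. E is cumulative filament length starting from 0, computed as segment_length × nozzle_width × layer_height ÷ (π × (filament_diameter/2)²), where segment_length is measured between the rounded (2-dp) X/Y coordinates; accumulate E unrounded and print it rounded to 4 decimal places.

At z = 20.16 mm: the cube is not intersected at this z (z outside [0, 14.5]); the sphere at (-1.5, -1.5) is absent (|z−center|=8.660 > r=6.5); the cube at (4.5, 7) is present — its section is the full 4.5×21.5 rectangle; Merging all regions: only the 4.5×21.5 cube at (4.5, 7) is present, so the union is just that shape — 1 connected region. The outline is a single polygon with 4 vertices. Extrusion per mm of travel: 0.4 × 0.12 / (π × 1.425²) = 0.007524. Accumulating E over each segment gives final E = 0.3913.

G0 X4.50 Y7.00 Z20.16
G1 X9.00 Y7.00 E0.0339
G1 X9.00 Y28.50 E0.1956
G1 X4.50 Y28.50 E0.2295
G1 X4.50 Y7.00 E0.3913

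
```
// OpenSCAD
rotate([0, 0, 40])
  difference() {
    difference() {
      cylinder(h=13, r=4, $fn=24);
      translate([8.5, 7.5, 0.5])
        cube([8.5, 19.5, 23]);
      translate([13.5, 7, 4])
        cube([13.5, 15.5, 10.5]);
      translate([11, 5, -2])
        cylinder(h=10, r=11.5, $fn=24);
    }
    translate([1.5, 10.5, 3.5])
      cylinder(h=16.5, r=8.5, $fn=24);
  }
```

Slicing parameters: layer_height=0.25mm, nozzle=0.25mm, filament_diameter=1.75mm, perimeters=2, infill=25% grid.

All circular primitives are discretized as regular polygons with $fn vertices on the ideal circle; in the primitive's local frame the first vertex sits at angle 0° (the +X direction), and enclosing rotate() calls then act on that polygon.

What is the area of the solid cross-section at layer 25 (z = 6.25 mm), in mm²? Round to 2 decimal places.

At z = 6.25 mm: the cylinder: section is a regular 24-gon, circumradius r=4 (area = (24/2)·4.000²·sin(360°/24) = 49.69 mm²); the cube at (8.5, 7.5) is present — its section is the full 8.5×19.5 rectangle (area 165.75 mm²); the 13.5×15.5 cube at (13.5, 7) contributes its full rectangle (area 209.25 mm²); the r=11.5 cylinder at (11, 5) contributes a regular 24-gon of circumradius 11.5 (area = (24/2)·11.500²·sin(360°/24) = 410.75 mm²); Subtracting the remaining from the first: starting from the r=4 cylinder (49.69 mm²), the 8.5×19.5 cube at (8.5, 7.5) misses the remaining region (no effect); the 13.5×15.5 cube at (13.5, 7) misses the remaining region (no effect); the r=11.5 cylinder at (11, 5) partially overlaps it — only the 17.99 mm² overlap (of its 410.75 mm²) is removed, clipping the outline — area = 31.70 mm²; the r=8.5 cylinder at (1.5, 10.5) gives a regular 24-gon of circumradius 8.5 (constant along its height) (area = (24/2)·8.500²·sin(360°/24) = 224.40 mm²); Taking the first minus the rest: starting from that combined region (31.70 mm²), the r=8.5 cylinder at (1.5, 10.5) partially overlaps it — only the 2.44 mm² overlap (of its 224.40 mm²) is removed, clipping the outline — area = 29.26 mm²; (rotated 40° about Z; rotation is an isometry so areas/perimeters/island counts are preserved). Overall, the cross-section is a single solid region. Net area = 29.26 mm².

29.26 mm²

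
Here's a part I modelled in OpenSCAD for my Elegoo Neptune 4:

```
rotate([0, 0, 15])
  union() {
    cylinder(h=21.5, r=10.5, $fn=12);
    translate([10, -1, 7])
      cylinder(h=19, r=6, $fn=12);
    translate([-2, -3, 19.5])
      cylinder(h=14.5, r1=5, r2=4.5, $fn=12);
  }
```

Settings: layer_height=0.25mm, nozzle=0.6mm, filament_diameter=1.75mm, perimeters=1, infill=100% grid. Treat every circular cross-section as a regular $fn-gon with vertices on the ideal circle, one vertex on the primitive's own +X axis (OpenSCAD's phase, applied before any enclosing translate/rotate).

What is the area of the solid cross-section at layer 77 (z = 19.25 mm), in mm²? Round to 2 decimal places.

At z = 19.25 mm: the cylinder: section is a regular 12-gon, circumradius r=10.5 (area = (12/2)·10.500²·sin(360°/12) = 330.75 mm²); the r=6 cylinder at (10, -1) contributes a regular 12-gon of circumradius 6 (area = (12/2)·6.000²·sin(360°/12) = 108.00 mm²); the cone at (-2, -3) is not intersected at this z (z outside [19.5, 34]); Merging all regions: the regions partially overlap — summed areas 438.75 mm² minus the doubly-counted overlap 49.80 mm² gives 388.95 mm² — area = 388.95 mm²; (rotated 15° about Z; rotation is an isometry so areas/perimeters/island counts are preserved). Overall, the cross-section is a single solid region. Net area = 388.95 mm².

388.95 mm²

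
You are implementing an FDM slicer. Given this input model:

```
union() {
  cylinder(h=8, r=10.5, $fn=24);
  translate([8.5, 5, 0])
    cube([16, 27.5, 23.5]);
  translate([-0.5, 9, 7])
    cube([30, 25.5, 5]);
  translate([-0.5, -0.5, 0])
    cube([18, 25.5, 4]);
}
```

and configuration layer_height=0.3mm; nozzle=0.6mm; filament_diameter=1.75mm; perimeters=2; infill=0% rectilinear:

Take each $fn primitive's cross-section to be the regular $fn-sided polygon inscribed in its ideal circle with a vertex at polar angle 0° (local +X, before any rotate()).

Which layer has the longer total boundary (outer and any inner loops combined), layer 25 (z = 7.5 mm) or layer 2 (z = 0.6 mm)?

layer 25 (z = 7.5 mm)

Layer 25 (z = 7.5): the r=10.5 cylinder contributes a regular 24-gon of circumradius 10.5 (perimeter = 2·24·10.500·sin(180°/24) = 65.79 mm); the cube at (8.5, 5) (footprint 16×27.5) is included at this height (perimeter 87.00 mm); the cube at (-0.5, 9) is present — its section is the full 30×25.5 rectangle (perimeter 111.00 mm); the cube at (-0.5, -0.5) does not reach this height (z outside [0, 4]); Merging all regions: the regions partially overlap (shared area 382.28 mm²), so the edge portions inside another operand are dropped and the merged outline is re-measured after clipping — boundary (outer + 1 inner loop) = 168.37 mm. So its perimeter = 168.37 mm. Layer 2 (z = 0.6): the r=10.5 cylinder gives a regular 24-gon of circumradius 10.5 (constant along its height) (perimeter = 2·24·10.500·sin(180°/24) = 65.79 mm); the cube at (8.5, 5) (footprint 16×27.5) is included at this height (perimeter 87.00 mm); the cube at (-0.5, 9) is not intersected at this z (z outside [7, 12]); the 18×25.5 cube at (-0.5, -0.5) contributes its full rectangle (perimeter 87.00 mm); Taking the union: the regions partially overlap (shared area 276.32 mm²), so the edge portions inside another operand are dropped and the merged outline is re-measured after clipping — boundary = 142.46 mm. So its perimeter = 142.46 mm. Layer 25 is larger (168.37 vs 142.46 mm).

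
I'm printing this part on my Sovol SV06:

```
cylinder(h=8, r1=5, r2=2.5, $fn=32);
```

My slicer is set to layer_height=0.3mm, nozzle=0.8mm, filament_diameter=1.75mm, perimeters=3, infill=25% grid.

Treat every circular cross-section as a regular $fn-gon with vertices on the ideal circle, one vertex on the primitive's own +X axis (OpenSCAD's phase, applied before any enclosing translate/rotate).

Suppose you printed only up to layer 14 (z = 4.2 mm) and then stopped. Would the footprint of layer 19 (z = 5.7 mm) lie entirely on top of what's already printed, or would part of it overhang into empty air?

entirely on top

Compare the two slices. At z = 4.2: the cone contributes a regular 32-gon of circumradius 3.688 (interpolated between r1=5 and r2=2.5 at t=0.525) (area = (32/2)·3.688²·sin(360°/32) = 42.44 mm²). At z = 5.7: the cone contributes a regular 32-gon of circumradius 3.219 (interpolated between r1=5 and r2=2.5 at t=0.713) (area = (32/2)·3.219²·sin(360°/32) = 32.34 mm²). Checking containment: the cross-section at z = 5.7 is a subset of the cross-section at z = 4.2.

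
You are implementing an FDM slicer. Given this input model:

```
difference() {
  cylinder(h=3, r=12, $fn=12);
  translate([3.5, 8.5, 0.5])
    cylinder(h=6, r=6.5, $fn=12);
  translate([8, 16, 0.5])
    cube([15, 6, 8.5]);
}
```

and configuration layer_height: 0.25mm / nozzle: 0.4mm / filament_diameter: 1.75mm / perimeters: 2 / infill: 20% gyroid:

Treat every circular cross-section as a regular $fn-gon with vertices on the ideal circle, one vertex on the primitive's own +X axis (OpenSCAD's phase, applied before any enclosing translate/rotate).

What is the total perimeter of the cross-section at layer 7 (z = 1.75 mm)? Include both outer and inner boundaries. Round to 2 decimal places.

At z = 1.75 mm: the r=12 cylinder gives a regular 12-gon of circumradius 12 (constant along its height) (perimeter = 2·12·12.000·sin(180°/12) = 74.54 mm); the cylinder at (3.5, 8.5): section is a regular 12-gon, circumradius r=6.5 (perimeter = 2·12·6.500·sin(180°/12) = 40.38 mm); the cube at (8, 16) (footprint 15×6) is included at this height (perimeter 42.00 mm); Subtracting the remaining from the first: starting from the r=12 cylinder, the r=6.5 cylinder at (3.5, 8.5) partially overlaps it — only the 87.84 mm² overlap (of its 126.75 mm²) is removed, clipping the outline; the 15×6 cube at (8, 16) misses the remaining region (no effect) — boundary = 82.48 mm. Overall, the cross-section is a single solid region. Total boundary length (outer) = 82.48 mm.

82.48 mm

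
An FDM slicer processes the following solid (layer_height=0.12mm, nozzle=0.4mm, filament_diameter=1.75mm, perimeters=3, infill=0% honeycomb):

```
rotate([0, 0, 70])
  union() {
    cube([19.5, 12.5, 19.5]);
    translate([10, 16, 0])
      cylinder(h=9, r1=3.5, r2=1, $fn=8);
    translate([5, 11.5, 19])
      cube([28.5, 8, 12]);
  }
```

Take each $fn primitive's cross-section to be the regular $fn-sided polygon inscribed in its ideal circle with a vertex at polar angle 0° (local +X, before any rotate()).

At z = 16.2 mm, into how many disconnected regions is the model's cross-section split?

At z = 16.2 mm: the cube (footprint 19.5×12.5) is included at this height; the cone at (10, 16) does not reach this height (z outside [0, 9]); the cube at (5, 11.5) does not reach this height (z outside [19, 31]); Combining (union): only the 19.5×12.5 cube is present, so the union is just that shape — 1 connected region; (whole slice rotated 70° about Z — lengths, areas and connectivity unchanged). The result has 1 disconnected region.

1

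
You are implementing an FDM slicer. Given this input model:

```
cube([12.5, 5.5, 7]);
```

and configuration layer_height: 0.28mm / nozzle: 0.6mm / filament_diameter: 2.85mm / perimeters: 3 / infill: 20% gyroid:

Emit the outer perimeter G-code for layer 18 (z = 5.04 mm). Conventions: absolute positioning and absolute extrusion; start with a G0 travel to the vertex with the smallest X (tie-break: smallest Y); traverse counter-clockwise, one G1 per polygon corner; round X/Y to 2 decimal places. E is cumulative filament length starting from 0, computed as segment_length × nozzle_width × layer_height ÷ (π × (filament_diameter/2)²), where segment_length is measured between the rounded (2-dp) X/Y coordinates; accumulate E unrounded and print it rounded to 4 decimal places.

At z = 5.04 mm: the cube is present — its section is the full 12.5×5.5 rectangle. The outline is a single polygon with 4 vertices. Extrusion per mm of travel: 0.6 × 0.28 / (π × 1.425²) = 0.026335. Accumulating E over each segment gives final E = 0.9481.

G0 X0.00 Y0.00 Z5.04
G1 X12.50 Y0.00 E0.3292
G1 X12.50 Y5.50 E0.4740
G1 X0.00 Y5.50 E0.8032
G1 X0.00 Y0.00 E0.9481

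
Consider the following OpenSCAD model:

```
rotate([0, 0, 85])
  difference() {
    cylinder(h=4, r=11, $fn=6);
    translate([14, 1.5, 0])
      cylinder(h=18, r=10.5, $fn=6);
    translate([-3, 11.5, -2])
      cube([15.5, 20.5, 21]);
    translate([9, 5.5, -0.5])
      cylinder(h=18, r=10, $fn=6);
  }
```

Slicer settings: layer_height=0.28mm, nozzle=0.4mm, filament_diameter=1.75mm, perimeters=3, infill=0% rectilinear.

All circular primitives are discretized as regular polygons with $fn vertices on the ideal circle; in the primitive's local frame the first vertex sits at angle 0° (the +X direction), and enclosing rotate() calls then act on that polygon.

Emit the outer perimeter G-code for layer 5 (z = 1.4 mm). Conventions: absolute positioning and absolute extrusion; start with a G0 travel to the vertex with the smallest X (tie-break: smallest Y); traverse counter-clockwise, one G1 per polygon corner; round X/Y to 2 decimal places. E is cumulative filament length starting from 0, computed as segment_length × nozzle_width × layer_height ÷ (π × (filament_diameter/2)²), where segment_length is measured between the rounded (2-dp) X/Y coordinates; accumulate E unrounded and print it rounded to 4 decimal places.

G0 X-9.97 Y-4.65 Z1.40
G1 X-0.96 Y-10.96 E0.5122
G1 X9.01 Y-6.31 E1.0245
G1 X9.97 Y4.65 E1.5368
G1 X6.39 Y7.15 E1.7401
G1 X3.69 Y5.89 E1.8788
G1 X3.50 Y3.71 E1.9807
G1 X-5.57 Y-0.52 E2.4467
G1 X-9.37 Y2.15 E2.6630
G1 X-9.97 Y-4.65 E2.9808

At z = 1.4 mm: the r=11 cylinder gives a regular 6-gon of circumradius 11 (constant along its height); the r=10.5 cylinder at (14, 1.5) contributes a regular 6-gon of circumradius 10.5; the cube at (-3, 11.5) is present — its section is the full 15.5×20.5 rectangle; the cylinder at (9, 5.5): section is a regular 6-gon, circumradius r=10; Taking the first minus the rest: starting from the r=11 cylinder, the r=10.5 cylinder at (14, 1.5) partially overlaps it — only the 48.06 mm² overlap (of its 286.44 mm²) is removed, clipping the outline; the 15.5×20.5 cube at (-3, 11.5) misses the remaining region (no effect); the r=10 cylinder at (9, 5.5) partially overlaps it — only the 52.62 mm² overlap (of its 259.81 mm²) is removed, clipping the outline — 1 connected region; (whole slice rotated 85° about Z — lengths, areas and connectivity unchanged). The outline is a single polygon with 9 vertices. Extrusion per mm of travel: 0.4 × 0.28 / (π × 0.875²) = 0.046564. Accumulating E over each segment gives final E = 2.9808.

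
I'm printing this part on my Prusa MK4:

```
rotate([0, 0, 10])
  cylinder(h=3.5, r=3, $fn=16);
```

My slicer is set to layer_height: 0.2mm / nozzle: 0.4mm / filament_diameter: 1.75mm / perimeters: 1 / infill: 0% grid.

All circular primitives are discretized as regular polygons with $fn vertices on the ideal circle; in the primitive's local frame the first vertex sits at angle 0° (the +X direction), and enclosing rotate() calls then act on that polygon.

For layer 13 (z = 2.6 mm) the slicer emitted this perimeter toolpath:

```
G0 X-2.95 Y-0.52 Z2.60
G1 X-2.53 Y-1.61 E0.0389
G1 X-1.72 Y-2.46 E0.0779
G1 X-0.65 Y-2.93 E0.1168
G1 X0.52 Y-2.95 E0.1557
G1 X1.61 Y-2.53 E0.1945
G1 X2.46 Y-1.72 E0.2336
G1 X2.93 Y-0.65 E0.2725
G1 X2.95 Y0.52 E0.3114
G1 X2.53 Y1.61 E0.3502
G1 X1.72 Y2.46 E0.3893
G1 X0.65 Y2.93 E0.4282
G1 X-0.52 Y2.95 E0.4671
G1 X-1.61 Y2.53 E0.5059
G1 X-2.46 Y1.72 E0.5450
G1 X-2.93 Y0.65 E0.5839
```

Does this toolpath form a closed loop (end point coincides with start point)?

no

Start point (G0): (-2.95, -0.52). End point (last G1): the path does not return to the start — open.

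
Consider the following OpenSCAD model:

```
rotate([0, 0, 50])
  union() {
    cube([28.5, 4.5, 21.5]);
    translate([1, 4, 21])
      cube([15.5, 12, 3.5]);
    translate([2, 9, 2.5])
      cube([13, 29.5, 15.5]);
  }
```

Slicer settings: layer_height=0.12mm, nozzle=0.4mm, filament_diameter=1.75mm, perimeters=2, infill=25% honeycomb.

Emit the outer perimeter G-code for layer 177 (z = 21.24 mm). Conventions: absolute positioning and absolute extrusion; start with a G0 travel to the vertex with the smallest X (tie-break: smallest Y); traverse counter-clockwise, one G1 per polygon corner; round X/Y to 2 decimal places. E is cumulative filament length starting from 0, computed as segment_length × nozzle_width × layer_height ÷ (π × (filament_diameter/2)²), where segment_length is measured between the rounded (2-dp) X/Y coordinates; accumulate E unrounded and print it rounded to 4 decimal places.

At z = 21.24 mm: the cube (footprint 28.5×4.5) is included at this height; the 15.5×12 cube at (1, 4) contributes its full rectangle; the cube at (2, 9) is not intersected at this z (z outside [2.5, 18]); Combining (union): the regions partially overlap (shared area 7.75 mm²), so overlapping operands fuse into one piece — 1 connected region; (whole slice rotated 50° about Z — lengths, areas and connectivity unchanged). The outline is a single polygon with 8 vertices. Extrusion per mm of travel: 0.4 × 0.12 / (π × 0.875²) = 0.019956. Accumulating E over each segment gives final E = 1.7760.

G0 X-11.61 Y11.05 Z21.24
G1 X-2.80 Y3.66 E0.2295
G1 X-3.45 Y2.89 E0.2496
G1 X0.00 Y0.00 E0.3394
G1 X18.32 Y21.83 E0.9081
G1 X14.87 Y24.72 E0.9979
G1 X7.16 Y15.53 E1.2373
G1 X-1.65 Y22.92 E1.4668
G1 X-11.61 Y11.05 E1.7760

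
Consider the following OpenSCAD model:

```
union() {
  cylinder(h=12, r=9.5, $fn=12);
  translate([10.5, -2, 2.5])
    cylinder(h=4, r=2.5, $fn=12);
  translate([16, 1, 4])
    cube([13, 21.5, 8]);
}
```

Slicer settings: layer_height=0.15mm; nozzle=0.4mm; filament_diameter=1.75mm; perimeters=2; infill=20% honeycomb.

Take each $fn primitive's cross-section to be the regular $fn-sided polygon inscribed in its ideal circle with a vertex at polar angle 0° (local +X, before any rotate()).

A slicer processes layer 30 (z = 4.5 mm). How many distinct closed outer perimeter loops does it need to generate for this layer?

At z = 4.5 mm: the r=9.5 cylinder gives a regular 12-gon of circumradius 9.5 (constant along its height); the cylinder at (10.5, -2): section is a regular 12-gon, circumradius r=2.5; the 13×21.5 cube at (16, 1) contributes its full rectangle; Taking the union: the regions partially overlap (shared area 2.60 mm²), so overlapping operands fuse into one piece — 2 connected regions. The result has 2 disconnected regions.

2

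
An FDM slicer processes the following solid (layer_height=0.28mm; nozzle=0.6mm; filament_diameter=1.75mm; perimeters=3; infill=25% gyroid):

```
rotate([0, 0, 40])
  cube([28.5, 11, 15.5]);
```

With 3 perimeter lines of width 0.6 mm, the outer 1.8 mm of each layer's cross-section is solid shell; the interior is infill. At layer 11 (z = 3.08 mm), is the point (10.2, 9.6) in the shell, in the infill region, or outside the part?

At z = 3.08 mm: the 28.5×11 cube contributes its full rectangle; (whole slice rotated 40° about Z — lengths, areas and connectivity unchanged). Overall, the cross-section is a single solid region. Undo the 40° rotation: the query point maps to (13.984, 0.798) in the un-rotated model frame. The nearest boundary edge runs (0.00, 0.00)→(28.50, 0.00); distance from the point to it = 0.80 mm. The point is inside the cross-section, 0.80 mm from the nearest boundary — within the 1.8 mm shell band (3 × 0.6).

shell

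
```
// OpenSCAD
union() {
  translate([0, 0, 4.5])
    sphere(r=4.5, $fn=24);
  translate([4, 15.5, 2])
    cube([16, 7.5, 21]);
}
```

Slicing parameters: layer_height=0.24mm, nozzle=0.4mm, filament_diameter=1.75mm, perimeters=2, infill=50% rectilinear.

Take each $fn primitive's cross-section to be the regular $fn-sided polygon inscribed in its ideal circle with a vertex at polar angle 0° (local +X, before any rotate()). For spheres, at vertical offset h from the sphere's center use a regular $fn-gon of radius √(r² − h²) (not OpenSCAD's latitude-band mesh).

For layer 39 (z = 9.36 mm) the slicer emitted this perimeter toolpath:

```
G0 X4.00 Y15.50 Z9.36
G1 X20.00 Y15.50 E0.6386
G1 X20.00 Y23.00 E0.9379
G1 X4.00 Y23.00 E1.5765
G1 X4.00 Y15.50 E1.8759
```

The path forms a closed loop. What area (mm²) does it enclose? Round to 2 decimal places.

Apply the shoelace formula to the sequence of (X, Y) vertices; enclosed area = 120.00 mm².

120.00 mm²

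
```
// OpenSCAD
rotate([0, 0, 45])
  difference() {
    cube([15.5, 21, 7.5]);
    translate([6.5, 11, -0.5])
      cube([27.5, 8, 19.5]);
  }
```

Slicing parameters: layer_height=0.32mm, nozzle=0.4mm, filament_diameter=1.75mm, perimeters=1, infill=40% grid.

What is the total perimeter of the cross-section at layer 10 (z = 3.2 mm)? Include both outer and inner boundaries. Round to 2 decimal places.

91.00 mm

At z = 3.2 mm: the 15.5×21 cube contributes its full rectangle (perimeter 73.00 mm); the cube at (6.5, 11) (footprint 27.5×8) is included at this height (perimeter 71.00 mm); After the difference (first − rest): starting from the 15.5×21 cube, the 27.5×8 cube at (6.5, 11) partially overlaps it — only the 72.00 mm² overlap (of its 220.00 mm²) is removed, clipping the outline — boundary = 91.00 mm; (rotated 45° about Z; rotation is an isometry so areas/perimeters/island counts are preserved). Overall, the cross-section is a single solid region. Total boundary length (outer) = 91.00 mm.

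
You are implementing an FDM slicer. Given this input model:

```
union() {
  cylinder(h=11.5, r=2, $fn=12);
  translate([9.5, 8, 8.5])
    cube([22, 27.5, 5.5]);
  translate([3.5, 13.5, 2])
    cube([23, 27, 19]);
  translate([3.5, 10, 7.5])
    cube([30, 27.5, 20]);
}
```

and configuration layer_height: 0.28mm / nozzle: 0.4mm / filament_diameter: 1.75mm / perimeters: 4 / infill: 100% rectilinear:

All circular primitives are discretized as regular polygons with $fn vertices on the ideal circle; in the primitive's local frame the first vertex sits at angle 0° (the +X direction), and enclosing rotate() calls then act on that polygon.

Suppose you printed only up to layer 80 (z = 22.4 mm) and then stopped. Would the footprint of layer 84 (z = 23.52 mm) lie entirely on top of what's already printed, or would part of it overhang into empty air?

entirely on top

Compare the two slices. At z = 22.4: the cylinder is absent (z outside [0, 11.5]); the cube at (9.5, 8) is absent (z outside [8.5, 14]); the cube at (3.5, 13.5) does not reach this height (z outside [2, 21]); the 30×27.5 cube at (3.5, 10) contributes its full rectangle (area 825.00 mm²); Taking the union: only the 30×27.5 cube at (3.5, 10) is present, so the union is just that shape — area = 825.00 mm². At z = 23.52: the cylinder is not intersected at this z (z outside [0, 11.5]); the cube at (9.5, 8) is not intersected at this z (z outside [8.5, 14]); the cube at (3.5, 13.5) is not intersected at this z (z outside [2, 21]); the cube at (3.5, 10) is present — its section is the full 30×27.5 rectangle (area 825.00 mm²); Combining (union): only the 30×27.5 cube at (3.5, 10) is present, so the union is just that shape — area = 825.00 mm². Checking containment: the cross-section at z = 23.52 is a subset of the cross-section at z = 22.4.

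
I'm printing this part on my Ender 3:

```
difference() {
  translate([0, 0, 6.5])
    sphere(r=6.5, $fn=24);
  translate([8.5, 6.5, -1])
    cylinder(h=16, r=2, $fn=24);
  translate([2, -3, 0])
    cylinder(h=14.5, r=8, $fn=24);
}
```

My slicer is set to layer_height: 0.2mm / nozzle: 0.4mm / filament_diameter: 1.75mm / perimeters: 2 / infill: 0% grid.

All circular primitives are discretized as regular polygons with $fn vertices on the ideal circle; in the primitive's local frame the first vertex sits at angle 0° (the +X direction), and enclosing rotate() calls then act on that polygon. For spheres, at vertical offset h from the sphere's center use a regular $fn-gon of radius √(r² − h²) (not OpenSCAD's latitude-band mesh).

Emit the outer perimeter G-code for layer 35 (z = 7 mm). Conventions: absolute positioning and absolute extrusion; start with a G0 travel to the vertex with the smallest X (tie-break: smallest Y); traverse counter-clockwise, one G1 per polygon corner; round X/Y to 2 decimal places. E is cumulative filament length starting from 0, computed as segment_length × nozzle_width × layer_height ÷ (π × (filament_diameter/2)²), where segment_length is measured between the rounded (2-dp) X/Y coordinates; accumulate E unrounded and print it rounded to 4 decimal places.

At z = 7 mm: the sphere: section is a regular 24-gon, circumradius = √(r²−h²) = √(6.5²−0.5²) = 6.481; the r=2 cylinder at (8.5, 6.5) gives a regular 24-gon of circumradius 2 (constant along its height); the r=8 cylinder at (2, -3) gives a regular 24-gon of circumradius 8 (constant along its height); Taking the first minus the rest: starting from the r=6.5 sphere, the r=2 cylinder at (8.5, 6.5) misses the remaining region (no effect); the r=8 cylinder at (2, -3) partially overlaps it — only the 108.48 mm² overlap (of its 198.77 mm²) is removed, clipping the outline — 1 connected region. The outline is a single polygon with 20 vertices. Extrusion per mm of travel: 0.4 × 0.2 / (π × 0.875²) = 0.033260. Accumulating E over each segment gives final E = 1.0853.

G0 X-6.48 Y0.00 Z7.00
G1 X-6.26 Y-1.68 E0.0564
G1 X-5.93 Y-2.47 E0.0848
G1 X-5.73 Y-0.93 E0.1365
G1 X-4.93 Y1.00 E0.2060
G1 X-3.66 Y2.66 E0.2755
G1 X-2.00 Y3.93 E0.3450
G1 X-0.07 Y4.73 E0.4145
G1 X2.00 Y5.00 E0.4839
G1 X4.07 Y4.73 E0.5534
G1 X4.66 Y4.48 E0.5747
G1 X4.58 Y4.58 E0.5789
G1 X3.24 Y5.61 E0.6351
G1 X1.68 Y6.26 E0.6913
G1 X0.00 Y6.48 E0.7477
G1 X-1.68 Y6.26 E0.8041
G1 X-3.24 Y5.61 E0.8603
G1 X-4.58 Y4.58 E0.9165
G1 X-5.61 Y3.24 E0.9727
G1 X-6.26 Y1.68 E1.0289
G1 X-6.48 Y0.00 E1.0853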